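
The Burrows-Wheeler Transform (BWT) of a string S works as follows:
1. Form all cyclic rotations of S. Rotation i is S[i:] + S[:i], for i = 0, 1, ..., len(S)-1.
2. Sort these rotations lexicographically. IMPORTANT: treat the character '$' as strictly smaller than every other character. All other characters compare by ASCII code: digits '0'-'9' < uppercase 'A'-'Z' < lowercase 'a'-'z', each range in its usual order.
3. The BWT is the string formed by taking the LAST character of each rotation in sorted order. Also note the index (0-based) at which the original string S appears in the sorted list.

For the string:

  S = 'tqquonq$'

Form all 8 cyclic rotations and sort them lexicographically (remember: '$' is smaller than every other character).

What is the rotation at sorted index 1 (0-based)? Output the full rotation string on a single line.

Answer: nq$tqquo

Derivation:
All 8 rotations (rotation i = S[i:]+S[:i]):
  rot[0] = tqquonq$
  rot[1] = qquonq$t
  rot[2] = quonq$tq
  rot[3] = uonq$tqq
  rot[4] = onq$tqqu
  rot[5] = nq$tqquo
  rot[6] = q$tqquon
  rot[7] = $tqquonq
Sorted (with $ < everything):
  sorted[0] = $tqquonq
  sorted[1] = nq$tqquo
  sorted[2] = onq$tqqu
  sorted[3] = q$tqquon
  sorted[4] = qquonq$t
  sorted[5] = quonq$tq
  sorted[6] = tqquonq$
  sorted[7] = uonq$tqq
sorted[1] = nq$tqquo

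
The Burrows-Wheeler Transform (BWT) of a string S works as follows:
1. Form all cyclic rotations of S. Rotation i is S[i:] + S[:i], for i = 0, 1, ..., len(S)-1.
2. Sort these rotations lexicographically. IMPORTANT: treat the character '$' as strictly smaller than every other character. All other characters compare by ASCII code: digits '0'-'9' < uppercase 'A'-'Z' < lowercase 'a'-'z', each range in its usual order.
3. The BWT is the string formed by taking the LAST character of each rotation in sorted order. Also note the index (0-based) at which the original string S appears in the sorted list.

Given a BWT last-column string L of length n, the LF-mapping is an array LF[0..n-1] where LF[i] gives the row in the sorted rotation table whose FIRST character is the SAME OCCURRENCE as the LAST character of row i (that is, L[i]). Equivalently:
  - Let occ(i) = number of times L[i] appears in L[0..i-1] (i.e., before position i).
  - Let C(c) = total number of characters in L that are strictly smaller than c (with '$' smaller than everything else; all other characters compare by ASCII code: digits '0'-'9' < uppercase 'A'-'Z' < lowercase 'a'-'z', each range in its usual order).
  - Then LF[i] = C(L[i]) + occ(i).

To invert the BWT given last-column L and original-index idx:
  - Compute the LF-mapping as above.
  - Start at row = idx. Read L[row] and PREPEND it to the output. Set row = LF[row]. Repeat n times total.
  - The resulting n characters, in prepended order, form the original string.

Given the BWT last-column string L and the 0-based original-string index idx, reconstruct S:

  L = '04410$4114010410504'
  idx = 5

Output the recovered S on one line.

Answer: 041110114045440040$

Derivation:
LF mapping: 1 12 13 7 2 0 14 8 9 15 3 10 4 16 11 5 18 6 17
Walk LF starting at row 5, prepending L[row]:
  step 1: row=5, L[5]='$', prepend. Next row=LF[5]=0
  step 2: row=0, L[0]='0', prepend. Next row=LF[0]=1
  step 3: row=1, L[1]='4', prepend. Next row=LF[1]=12
  step 4: row=12, L[12]='0', prepend. Next row=LF[12]=4
  step 5: row=4, L[4]='0', prepend. Next row=LF[4]=2
  step 6: row=2, L[2]='4', prepend. Next row=LF[2]=13
  step 7: row=13, L[13]='4', prepend. Next row=LF[13]=16
  step 8: row=16, L[16]='5', prepend. Next row=LF[16]=18
  step 9: row=18, L[18]='4', prepend. Next row=LF[18]=17
  step 10: row=17, L[17]='0', prepend. Next row=LF[17]=6
  step 11: row=6, L[6]='4', prepend. Next row=LF[6]=14
  step 12: row=14, L[14]='1', prepend. Next row=LF[14]=11
  step 13: row=11, L[11]='1', prepend. Next row=LF[11]=10
  step 14: row=10, L[10]='0', prepend. Next row=LF[10]=3
  step 15: row=3, L[3]='1', prepend. Next row=LF[3]=7
  step 16: row=7, L[7]='1', prepend. Next row=LF[7]=8
  step 17: row=8, L[8]='1', prepend. Next row=LF[8]=9
  step 18: row=9, L[9]='4', prepend. Next row=LF[9]=15
  step 19: row=15, L[15]='0', prepend. Next row=LF[15]=5
Reversed output: 041110114045440040$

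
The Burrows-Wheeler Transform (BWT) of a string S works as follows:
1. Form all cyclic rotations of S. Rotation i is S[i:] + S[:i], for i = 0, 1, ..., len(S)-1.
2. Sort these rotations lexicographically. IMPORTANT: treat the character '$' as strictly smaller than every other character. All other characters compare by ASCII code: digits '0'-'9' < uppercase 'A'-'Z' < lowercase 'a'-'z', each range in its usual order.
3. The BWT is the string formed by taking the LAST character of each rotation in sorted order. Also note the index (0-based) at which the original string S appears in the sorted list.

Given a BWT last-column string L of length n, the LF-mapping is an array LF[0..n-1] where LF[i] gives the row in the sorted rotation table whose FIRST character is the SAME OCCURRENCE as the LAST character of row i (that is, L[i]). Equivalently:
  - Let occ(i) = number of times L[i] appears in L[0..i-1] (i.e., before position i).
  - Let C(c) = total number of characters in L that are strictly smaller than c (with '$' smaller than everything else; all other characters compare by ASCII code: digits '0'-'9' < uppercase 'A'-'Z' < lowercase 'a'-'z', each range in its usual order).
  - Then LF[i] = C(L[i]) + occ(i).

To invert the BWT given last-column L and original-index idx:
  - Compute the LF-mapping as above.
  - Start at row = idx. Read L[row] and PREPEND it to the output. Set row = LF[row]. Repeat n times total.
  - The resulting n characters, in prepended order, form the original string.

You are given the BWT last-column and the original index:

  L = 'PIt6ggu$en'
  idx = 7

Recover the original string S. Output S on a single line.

LF mapping: 3 2 8 1 5 6 9 0 4 7
Walk LF starting at row 7, prepending L[row]:
  step 1: row=7, L[7]='$', prepend. Next row=LF[7]=0
  step 2: row=0, L[0]='P', prepend. Next row=LF[0]=3
  step 3: row=3, L[3]='6', prepend. Next row=LF[3]=1
  step 4: row=1, L[1]='I', prepend. Next row=LF[1]=2
  step 5: row=2, L[2]='t', prepend. Next row=LF[2]=8
  step 6: row=8, L[8]='e', prepend. Next row=LF[8]=4
  step 7: row=4, L[4]='g', prepend. Next row=LF[4]=5
  step 8: row=5, L[5]='g', prepend. Next row=LF[5]=6
  step 9: row=6, L[6]='u', prepend. Next row=LF[6]=9
  step 10: row=9, L[9]='n', prepend. Next row=LF[9]=7
Reversed output: nuggetI6P$

Answer: nuggetI6P$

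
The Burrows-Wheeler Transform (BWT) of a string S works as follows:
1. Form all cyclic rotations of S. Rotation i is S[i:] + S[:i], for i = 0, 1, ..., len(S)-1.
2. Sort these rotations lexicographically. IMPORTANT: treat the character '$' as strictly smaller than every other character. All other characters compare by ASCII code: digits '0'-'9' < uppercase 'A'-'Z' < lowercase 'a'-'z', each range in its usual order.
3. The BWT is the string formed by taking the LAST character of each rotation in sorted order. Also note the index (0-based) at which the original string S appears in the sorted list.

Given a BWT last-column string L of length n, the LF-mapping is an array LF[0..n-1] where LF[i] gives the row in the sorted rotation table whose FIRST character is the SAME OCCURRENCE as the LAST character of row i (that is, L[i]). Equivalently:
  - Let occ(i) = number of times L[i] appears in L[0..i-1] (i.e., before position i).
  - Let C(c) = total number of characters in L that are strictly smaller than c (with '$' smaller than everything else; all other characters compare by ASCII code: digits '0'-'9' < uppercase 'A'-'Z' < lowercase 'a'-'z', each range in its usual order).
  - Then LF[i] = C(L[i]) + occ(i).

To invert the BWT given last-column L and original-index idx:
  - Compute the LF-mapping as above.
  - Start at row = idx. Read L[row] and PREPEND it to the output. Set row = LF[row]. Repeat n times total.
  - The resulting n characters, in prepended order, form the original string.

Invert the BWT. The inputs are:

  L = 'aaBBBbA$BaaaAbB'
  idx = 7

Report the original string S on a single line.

Answer: BbbBBBAaaaaABa$

Derivation:
LF mapping: 8 9 3 4 5 13 1 0 6 10 11 12 2 14 7
Walk LF starting at row 7, prepending L[row]:
  step 1: row=7, L[7]='$', prepend. Next row=LF[7]=0
  step 2: row=0, L[0]='a', prepend. Next row=LF[0]=8
  step 3: row=8, L[8]='B', prepend. Next row=LF[8]=6
  step 4: row=6, L[6]='A', prepend. Next row=LF[6]=1
  step 5: row=1, L[1]='a', prepend. Next row=LF[1]=9
  step 6: row=9, L[9]='a', prepend. Next row=LF[9]=10
  step 7: row=10, L[10]='a', prepend. Next row=LF[10]=11
  step 8: row=11, L[11]='a', prepend. Next row=LF[11]=12
  step 9: row=12, L[12]='A', prepend. Next row=LF[12]=2
  step 10: row=2, L[2]='B', prepend. Next row=LF[2]=3
  step 11: row=3, L[3]='B', prepend. Next row=LF[3]=4
  step 12: row=4, L[4]='B', prepend. Next row=LF[4]=5
  step 13: row=5, L[5]='b', prepend. Next row=LF[5]=13
  step 14: row=13, L[13]='b', prepend. Next row=LF[13]=14
  step 15: row=14, L[14]='B', prepend. Next row=LF[14]=7
Reversed output: BbbBBBAaaaaABa$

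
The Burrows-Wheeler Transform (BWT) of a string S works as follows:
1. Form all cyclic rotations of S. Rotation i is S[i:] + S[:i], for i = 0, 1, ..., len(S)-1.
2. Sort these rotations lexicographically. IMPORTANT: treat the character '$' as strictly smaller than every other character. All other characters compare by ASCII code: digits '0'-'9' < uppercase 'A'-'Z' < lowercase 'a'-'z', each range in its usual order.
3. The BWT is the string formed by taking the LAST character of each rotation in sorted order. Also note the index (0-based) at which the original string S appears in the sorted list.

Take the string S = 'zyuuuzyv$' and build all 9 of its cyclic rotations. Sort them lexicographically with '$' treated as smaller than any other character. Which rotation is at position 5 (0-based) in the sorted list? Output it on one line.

All 9 rotations (rotation i = S[i:]+S[:i]):
  rot[0] = zyuuuzyv$
  rot[1] = yuuuzyv$z
  rot[2] = uuuzyv$zy
  rot[3] = uuzyv$zyu
  rot[4] = uzyv$zyuu
  rot[5] = zyv$zyuuu
  rot[6] = yv$zyuuuz
  rot[7] = v$zyuuuzy
  rot[8] = $zyuuuzyv
Sorted (with $ < everything):
  sorted[0] = $zyuuuzyv
  sorted[1] = uuuzyv$zy
  sorted[2] = uuzyv$zyu
  sorted[3] = uzyv$zyuu
  sorted[4] = v$zyuuuzy
  sorted[5] = yuuuzyv$z
  sorted[6] = yv$zyuuuz
  sorted[7] = zyuuuzyv$
  sorted[8] = zyv$zyuuu
sorted[5] = yuuuzyv$z

Answer: yuuuzyv$z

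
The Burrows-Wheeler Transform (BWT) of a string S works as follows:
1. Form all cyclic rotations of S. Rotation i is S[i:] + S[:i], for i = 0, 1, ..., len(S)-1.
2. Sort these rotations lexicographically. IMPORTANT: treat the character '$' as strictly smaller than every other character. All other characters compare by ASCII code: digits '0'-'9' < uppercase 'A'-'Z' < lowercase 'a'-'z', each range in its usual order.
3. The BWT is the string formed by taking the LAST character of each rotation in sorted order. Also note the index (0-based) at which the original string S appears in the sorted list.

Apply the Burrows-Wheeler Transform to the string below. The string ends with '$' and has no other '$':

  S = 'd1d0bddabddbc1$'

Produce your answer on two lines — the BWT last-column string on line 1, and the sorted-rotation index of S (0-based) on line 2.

Answer: 1dcddd0ab1$ddbb
10

Derivation:
All 15 rotations (rotation i = S[i:]+S[:i]):
  rot[0] = d1d0bddabddbc1$
  rot[1] = 1d0bddabddbc1$d
  rot[2] = d0bddabddbc1$d1
  rot[3] = 0bddabddbc1$d1d
  rot[4] = bddabddbc1$d1d0
  rot[5] = ddabddbc1$d1d0b
  rot[6] = dabddbc1$d1d0bd
  rot[7] = abddbc1$d1d0bdd
  rot[8] = bddbc1$d1d0bdda
  rot[9] = ddbc1$d1d0bddab
  rot[10] = dbc1$d1d0bddabd
  rot[11] = bc1$d1d0bddabdd
  rot[12] = c1$d1d0bddabddb
  rot[13] = 1$d1d0bddabddbc
  rot[14] = $d1d0bddabddbc1
Sorted (with $ < everything):
  sorted[0] = $d1d0bddabddbc1  (last char: '1')
  sorted[1] = 0bddabddbc1$d1d  (last char: 'd')
  sorted[2] = 1$d1d0bddabddbc  (last char: 'c')
  sorted[3] = 1d0bddabddbc1$d  (last char: 'd')
  sorted[4] = abddbc1$d1d0bdd  (last char: 'd')
  sorted[5] = bc1$d1d0bddabdd  (last char: 'd')
  sorted[6] = bddabddbc1$d1d0  (last char: '0')
  sorted[7] = bddbc1$d1d0bdda  (last char: 'a')
  sorted[8] = c1$d1d0bddabddb  (last char: 'b')
  sorted[9] = d0bddabddbc1$d1  (last char: '1')
  sorted[10] = d1d0bddabddbc1$  (last char: '$')
  sorted[11] = dabddbc1$d1d0bd  (last char: 'd')
  sorted[12] = dbc1$d1d0bddabd  (last char: 'd')
  sorted[13] = ddabddbc1$d1d0b  (last char: 'b')
  sorted[14] = ddbc1$d1d0bddab  (last char: 'b')
Last column: 1dcddd0ab1$ddbb
Original string S is at sorted index 10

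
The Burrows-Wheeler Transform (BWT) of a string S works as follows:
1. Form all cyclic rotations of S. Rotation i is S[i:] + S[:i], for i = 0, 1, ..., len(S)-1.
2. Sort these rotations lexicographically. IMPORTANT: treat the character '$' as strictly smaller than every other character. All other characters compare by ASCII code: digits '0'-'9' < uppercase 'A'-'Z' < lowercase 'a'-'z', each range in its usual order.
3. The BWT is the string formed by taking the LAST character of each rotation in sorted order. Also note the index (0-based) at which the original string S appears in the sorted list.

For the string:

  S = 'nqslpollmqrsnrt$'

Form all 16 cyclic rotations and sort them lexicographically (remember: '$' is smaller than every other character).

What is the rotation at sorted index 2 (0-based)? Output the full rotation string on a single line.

Answer: lmqrsnrt$nqslpol

Derivation:
All 16 rotations (rotation i = S[i:]+S[:i]):
  rot[0] = nqslpollmqrsnrt$
  rot[1] = qslpollmqrsnrt$n
  rot[2] = slpollmqrsnrt$nq
  rot[3] = lpollmqrsnrt$nqs
  rot[4] = pollmqrsnrt$nqsl
  rot[5] = ollmqrsnrt$nqslp
  rot[6] = llmqrsnrt$nqslpo
  rot[7] = lmqrsnrt$nqslpol
  rot[8] = mqrsnrt$nqslpoll
  rot[9] = qrsnrt$nqslpollm
  rot[10] = rsnrt$nqslpollmq
  rot[11] = snrt$nqslpollmqr
  rot[12] = nrt$nqslpollmqrs
  rot[13] = rt$nqslpollmqrsn
  rot[14] = t$nqslpollmqrsnr
  rot[15] = $nqslpollmqrsnrt
Sorted (with $ < everything):
  sorted[0] = $nqslpollmqrsnrt
  sorted[1] = llmqrsnrt$nqslpo
  sorted[2] = lmqrsnrt$nqslpol
  sorted[3] = lpollmqrsnrt$nqs
  sorted[4] = mqrsnrt$nqslpoll
  sorted[5] = nqslpollmqrsnrt$
  sorted[6] = nrt$nqslpollmqrs
  sorted[7] = ollmqrsnrt$nqslp
  sorted[8] = pollmqrsnrt$nqsl
  sorted[9] = qrsnrt$nqslpollm
  sorted[10] = qslpollmqrsnrt$n
  sorted[11] = rsnrt$nqslpollmq
  sorted[12] = rt$nqslpollmqrsn
  sorted[13] = slpollmqrsnrt$nq
  sorted[14] = snrt$nqslpollmqr
  sorted[15] = t$nqslpollmqrsnr
sorted[2] = lmqrsnrt$nqslpol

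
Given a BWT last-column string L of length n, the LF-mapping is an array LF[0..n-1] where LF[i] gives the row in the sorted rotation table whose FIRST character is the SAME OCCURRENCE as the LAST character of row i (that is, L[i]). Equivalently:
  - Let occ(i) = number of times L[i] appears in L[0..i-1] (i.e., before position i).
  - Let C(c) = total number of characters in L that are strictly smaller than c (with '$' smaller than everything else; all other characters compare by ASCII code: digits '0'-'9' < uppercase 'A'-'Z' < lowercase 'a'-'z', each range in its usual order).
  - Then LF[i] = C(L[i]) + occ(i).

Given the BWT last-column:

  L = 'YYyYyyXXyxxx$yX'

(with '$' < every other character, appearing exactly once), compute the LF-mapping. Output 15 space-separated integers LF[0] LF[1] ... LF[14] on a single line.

Answer: 4 5 10 6 11 12 1 2 13 7 8 9 0 14 3

Derivation:
Char counts: '$':1, 'X':3, 'Y':3, 'x':3, 'y':5
C (first-col start): C('$')=0, C('X')=1, C('Y')=4, C('x')=7, C('y')=10
L[0]='Y': occ=0, LF[0]=C('Y')+0=4+0=4
L[1]='Y': occ=1, LF[1]=C('Y')+1=4+1=5
L[2]='y': occ=0, LF[2]=C('y')+0=10+0=10
L[3]='Y': occ=2, LF[3]=C('Y')+2=4+2=6
L[4]='y': occ=1, LF[4]=C('y')+1=10+1=11
L[5]='y': occ=2, LF[5]=C('y')+2=10+2=12
L[6]='X': occ=0, LF[6]=C('X')+0=1+0=1
L[7]='X': occ=1, LF[7]=C('X')+1=1+1=2
L[8]='y': occ=3, LF[8]=C('y')+3=10+3=13
L[9]='x': occ=0, LF[9]=C('x')+0=7+0=7
L[10]='x': occ=1, LF[10]=C('x')+1=7+1=8
L[11]='x': occ=2, LF[11]=C('x')+2=7+2=9
L[12]='$': occ=0, LF[12]=C('$')+0=0+0=0
L[13]='y': occ=4, LF[13]=C('y')+4=10+4=14
L[14]='X': occ=2, LF[14]=C('X')+2=1+2=3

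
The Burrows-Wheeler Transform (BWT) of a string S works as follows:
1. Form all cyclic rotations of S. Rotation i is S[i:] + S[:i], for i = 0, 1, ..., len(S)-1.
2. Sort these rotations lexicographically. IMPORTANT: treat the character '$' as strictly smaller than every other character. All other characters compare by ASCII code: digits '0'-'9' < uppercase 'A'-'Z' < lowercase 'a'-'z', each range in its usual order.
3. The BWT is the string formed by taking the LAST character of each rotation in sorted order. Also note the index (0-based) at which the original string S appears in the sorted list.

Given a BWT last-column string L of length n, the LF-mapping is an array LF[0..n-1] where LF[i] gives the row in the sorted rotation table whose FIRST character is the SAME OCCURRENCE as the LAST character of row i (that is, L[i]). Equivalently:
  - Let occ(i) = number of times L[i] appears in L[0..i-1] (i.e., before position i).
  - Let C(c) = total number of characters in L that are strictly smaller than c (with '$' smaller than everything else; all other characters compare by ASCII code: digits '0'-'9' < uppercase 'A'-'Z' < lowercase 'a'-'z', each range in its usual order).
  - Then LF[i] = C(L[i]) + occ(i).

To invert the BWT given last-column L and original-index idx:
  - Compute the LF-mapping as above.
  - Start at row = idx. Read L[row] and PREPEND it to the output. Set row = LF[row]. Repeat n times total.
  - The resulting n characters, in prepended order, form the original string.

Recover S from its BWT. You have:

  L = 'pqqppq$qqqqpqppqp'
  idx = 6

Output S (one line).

LF mapping: 1 8 9 2 3 10 0 11 12 13 14 4 15 5 6 16 7
Walk LF starting at row 6, prepending L[row]:
  step 1: row=6, L[6]='$', prepend. Next row=LF[6]=0
  step 2: row=0, L[0]='p', prepend. Next row=LF[0]=1
  step 3: row=1, L[1]='q', prepend. Next row=LF[1]=8
  step 4: row=8, L[8]='q', prepend. Next row=LF[8]=12
  step 5: row=12, L[12]='q', prepend. Next row=LF[12]=15
  step 6: row=15, L[15]='q', prepend. Next row=LF[15]=16
  step 7: row=16, L[16]='p', prepend. Next row=LF[16]=7
  step 8: row=7, L[7]='q', prepend. Next row=LF[7]=11
  step 9: row=11, L[11]='p', prepend. Next row=LF[11]=4
  step 10: row=4, L[4]='p', prepend. Next row=LF[4]=3
  step 11: row=3, L[3]='p', prepend. Next row=LF[3]=2
  step 12: row=2, L[2]='q', prepend. Next row=LF[2]=9
  step 13: row=9, L[9]='q', prepend. Next row=LF[9]=13
  step 14: row=13, L[13]='p', prepend. Next row=LF[13]=5
  step 15: row=5, L[5]='q', prepend. Next row=LF[5]=10
  step 16: row=10, L[10]='q', prepend. Next row=LF[10]=14
  step 17: row=14, L[14]='p', prepend. Next row=LF[14]=6
Reversed output: pqqpqqpppqpqqqqp$

Answer: pqqpqqpppqpqqqqp$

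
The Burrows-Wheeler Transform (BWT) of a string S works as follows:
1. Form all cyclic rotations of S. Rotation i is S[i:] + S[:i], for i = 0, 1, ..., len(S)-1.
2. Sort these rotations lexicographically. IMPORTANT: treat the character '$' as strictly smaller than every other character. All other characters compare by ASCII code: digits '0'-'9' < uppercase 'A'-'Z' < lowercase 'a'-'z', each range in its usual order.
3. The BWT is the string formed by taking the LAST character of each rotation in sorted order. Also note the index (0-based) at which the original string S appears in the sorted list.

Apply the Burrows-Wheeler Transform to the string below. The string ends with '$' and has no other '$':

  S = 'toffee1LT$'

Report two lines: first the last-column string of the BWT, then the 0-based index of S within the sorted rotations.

Answer: Te1Leffot$
9

Derivation:
All 10 rotations (rotation i = S[i:]+S[:i]):
  rot[0] = toffee1LT$
  rot[1] = offee1LT$t
  rot[2] = ffee1LT$to
  rot[3] = fee1LT$tof
  rot[4] = ee1LT$toff
  rot[5] = e1LT$toffe
  rot[6] = 1LT$toffee
  rot[7] = LT$toffee1
  rot[8] = T$toffee1L
  rot[9] = $toffee1LT
Sorted (with $ < everything):
  sorted[0] = $toffee1LT  (last char: 'T')
  sorted[1] = 1LT$toffee  (last char: 'e')
  sorted[2] = LT$toffee1  (last char: '1')
  sorted[3] = T$toffee1L  (last char: 'L')
  sorted[4] = e1LT$toffe  (last char: 'e')
  sorted[5] = ee1LT$toff  (last char: 'f')
  sorted[6] = fee1LT$tof  (last char: 'f')
  sorted[7] = ffee1LT$to  (last char: 'o')
  sorted[8] = offee1LT$t  (last char: 't')
  sorted[9] = toffee1LT$  (last char: '$')
Last column: Te1Leffot$
Original string S is at sorted index 9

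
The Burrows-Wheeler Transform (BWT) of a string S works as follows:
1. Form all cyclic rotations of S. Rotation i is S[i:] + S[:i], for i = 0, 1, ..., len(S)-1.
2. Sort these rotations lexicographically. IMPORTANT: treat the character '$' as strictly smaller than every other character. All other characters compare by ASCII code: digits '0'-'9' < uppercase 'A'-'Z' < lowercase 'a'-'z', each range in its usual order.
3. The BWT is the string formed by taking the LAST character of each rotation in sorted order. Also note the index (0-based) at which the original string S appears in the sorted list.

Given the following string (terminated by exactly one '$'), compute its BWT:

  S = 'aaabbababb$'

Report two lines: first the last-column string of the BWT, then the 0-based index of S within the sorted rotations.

All 11 rotations (rotation i = S[i:]+S[:i]):
  rot[0] = aaabbababb$
  rot[1] = aabbababb$a
  rot[2] = abbababb$aa
  rot[3] = bbababb$aaa
  rot[4] = bababb$aaab
  rot[5] = ababb$aaabb
  rot[6] = babb$aaabba
  rot[7] = abb$aaabbab
  rot[8] = bb$aaabbaba
  rot[9] = b$aaabbabab
  rot[10] = $aaabbababb
Sorted (with $ < everything):
  sorted[0] = $aaabbababb  (last char: 'b')
  sorted[1] = aaabbababb$  (last char: '$')
  sorted[2] = aabbababb$a  (last char: 'a')
  sorted[3] = ababb$aaabb  (last char: 'b')
  sorted[4] = abb$aaabbab  (last char: 'b')
  sorted[5] = abbababb$aa  (last char: 'a')
  sorted[6] = b$aaabbabab  (last char: 'b')
  sorted[7] = bababb$aaab  (last char: 'b')
  sorted[8] = babb$aaabba  (last char: 'a')
  sorted[9] = bb$aaabbaba  (last char: 'a')
  sorted[10] = bbababb$aaa  (last char: 'a')
Last column: b$abbabbaaa
Original string S is at sorted index 1

Answer: b$abbabbaaa
1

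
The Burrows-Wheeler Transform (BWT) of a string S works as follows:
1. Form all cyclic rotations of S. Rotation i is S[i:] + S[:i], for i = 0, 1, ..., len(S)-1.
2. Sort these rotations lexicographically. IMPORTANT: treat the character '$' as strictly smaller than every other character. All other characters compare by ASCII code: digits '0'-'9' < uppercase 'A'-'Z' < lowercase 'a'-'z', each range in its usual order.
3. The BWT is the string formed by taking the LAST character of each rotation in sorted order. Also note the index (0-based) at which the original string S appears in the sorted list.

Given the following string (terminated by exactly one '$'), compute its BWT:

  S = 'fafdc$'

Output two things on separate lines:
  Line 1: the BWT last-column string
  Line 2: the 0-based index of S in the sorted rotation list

Answer: cfdf$a
4

Derivation:
All 6 rotations (rotation i = S[i:]+S[:i]):
  rot[0] = fafdc$
  rot[1] = afdc$f
  rot[2] = fdc$fa
  rot[3] = dc$faf
  rot[4] = c$fafd
  rot[5] = $fafdc
Sorted (with $ < everything):
  sorted[0] = $fafdc  (last char: 'c')
  sorted[1] = afdc$f  (last char: 'f')
  sorted[2] = c$fafd  (last char: 'd')
  sorted[3] = dc$faf  (last char: 'f')
  sorted[4] = fafdc$  (last char: '$')
  sorted[5] = fdc$fa  (last char: 'a')
Last column: cfdf$a
Original string S is at sorted index 4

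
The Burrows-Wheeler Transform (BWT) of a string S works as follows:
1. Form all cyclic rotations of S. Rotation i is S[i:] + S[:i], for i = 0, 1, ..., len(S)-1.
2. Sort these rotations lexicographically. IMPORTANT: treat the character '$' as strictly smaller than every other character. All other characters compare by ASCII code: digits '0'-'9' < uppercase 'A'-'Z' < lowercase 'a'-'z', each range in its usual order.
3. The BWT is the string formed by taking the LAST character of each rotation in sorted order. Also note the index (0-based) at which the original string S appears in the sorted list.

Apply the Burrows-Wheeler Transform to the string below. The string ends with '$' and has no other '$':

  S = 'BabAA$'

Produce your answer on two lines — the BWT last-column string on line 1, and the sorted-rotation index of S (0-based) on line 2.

All 6 rotations (rotation i = S[i:]+S[:i]):
  rot[0] = BabAA$
  rot[1] = abAA$B
  rot[2] = bAA$Ba
  rot[3] = AA$Bab
  rot[4] = A$BabA
  rot[5] = $BabAA
Sorted (with $ < everything):
  sorted[0] = $BabAA  (last char: 'A')
  sorted[1] = A$BabA  (last char: 'A')
  sorted[2] = AA$Bab  (last char: 'b')
  sorted[3] = BabAA$  (last char: '$')
  sorted[4] = abAA$B  (last char: 'B')
  sorted[5] = bAA$Ba  (last char: 'a')
Last column: AAb$Ba
Original string S is at sorted index 3

Answer: AAb$Ba
3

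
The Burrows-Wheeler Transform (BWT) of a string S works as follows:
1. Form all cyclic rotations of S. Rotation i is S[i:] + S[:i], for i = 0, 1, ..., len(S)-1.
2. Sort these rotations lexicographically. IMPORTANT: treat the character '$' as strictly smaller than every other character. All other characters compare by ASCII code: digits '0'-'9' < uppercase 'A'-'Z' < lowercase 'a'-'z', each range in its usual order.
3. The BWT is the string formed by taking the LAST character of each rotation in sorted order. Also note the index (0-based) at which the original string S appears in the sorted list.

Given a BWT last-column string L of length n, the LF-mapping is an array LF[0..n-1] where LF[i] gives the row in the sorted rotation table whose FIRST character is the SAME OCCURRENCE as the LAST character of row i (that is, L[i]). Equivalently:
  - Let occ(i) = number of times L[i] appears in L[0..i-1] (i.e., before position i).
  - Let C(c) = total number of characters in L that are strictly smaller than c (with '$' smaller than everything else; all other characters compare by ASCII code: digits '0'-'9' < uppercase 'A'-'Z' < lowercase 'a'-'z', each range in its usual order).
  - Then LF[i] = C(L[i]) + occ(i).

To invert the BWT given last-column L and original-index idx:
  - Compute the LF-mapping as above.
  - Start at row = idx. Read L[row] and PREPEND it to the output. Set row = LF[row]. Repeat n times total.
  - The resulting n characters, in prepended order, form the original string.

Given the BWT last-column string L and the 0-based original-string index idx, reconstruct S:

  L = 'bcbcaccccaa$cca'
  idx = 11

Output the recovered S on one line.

LF mapping: 5 7 6 8 1 9 10 11 12 2 3 0 13 14 4
Walk LF starting at row 11, prepending L[row]:
  step 1: row=11, L[11]='$', prepend. Next row=LF[11]=0
  step 2: row=0, L[0]='b', prepend. Next row=LF[0]=5
  step 3: row=5, L[5]='c', prepend. Next row=LF[5]=9
  step 4: row=9, L[9]='a', prepend. Next row=LF[9]=2
  step 5: row=2, L[2]='b', prepend. Next row=LF[2]=6
  step 6: row=6, L[6]='c', prepend. Next row=LF[6]=10
  step 7: row=10, L[10]='a', prepend. Next row=LF[10]=3
  step 8: row=3, L[3]='c', prepend. Next row=LF[3]=8
  step 9: row=8, L[8]='c', prepend. Next row=LF[8]=12
  step 10: row=12, L[12]='c', prepend. Next row=LF[12]=13
  step 11: row=13, L[13]='c', prepend. Next row=LF[13]=14
  step 12: row=14, L[14]='a', prepend. Next row=LF[14]=4
  step 13: row=4, L[4]='a', prepend. Next row=LF[4]=1
  step 14: row=1, L[1]='c', prepend. Next row=LF[1]=7
  step 15: row=7, L[7]='c', prepend. Next row=LF[7]=11
Reversed output: ccaaccccacbacb$

Answer: ccaaccccacbacb$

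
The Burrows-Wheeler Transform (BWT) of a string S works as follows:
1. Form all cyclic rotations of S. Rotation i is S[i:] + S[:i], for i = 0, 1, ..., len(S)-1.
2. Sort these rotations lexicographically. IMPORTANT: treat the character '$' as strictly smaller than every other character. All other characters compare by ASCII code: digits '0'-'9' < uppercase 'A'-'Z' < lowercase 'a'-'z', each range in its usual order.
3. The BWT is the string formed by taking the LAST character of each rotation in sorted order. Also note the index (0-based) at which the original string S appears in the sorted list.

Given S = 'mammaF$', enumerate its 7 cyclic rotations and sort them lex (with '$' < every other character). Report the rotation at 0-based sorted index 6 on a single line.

Answer: mmaF$ma

Derivation:
All 7 rotations (rotation i = S[i:]+S[:i]):
  rot[0] = mammaF$
  rot[1] = ammaF$m
  rot[2] = mmaF$ma
  rot[3] = maF$mam
  rot[4] = aF$mamm
  rot[5] = F$mamma
  rot[6] = $mammaF
Sorted (with $ < everything):
  sorted[0] = $mammaF
  sorted[1] = F$mamma
  sorted[2] = aF$mamm
  sorted[3] = ammaF$m
  sorted[4] = maF$mam
  sorted[5] = mammaF$
  sorted[6] = mmaF$ma
sorted[6] = mmaF$ma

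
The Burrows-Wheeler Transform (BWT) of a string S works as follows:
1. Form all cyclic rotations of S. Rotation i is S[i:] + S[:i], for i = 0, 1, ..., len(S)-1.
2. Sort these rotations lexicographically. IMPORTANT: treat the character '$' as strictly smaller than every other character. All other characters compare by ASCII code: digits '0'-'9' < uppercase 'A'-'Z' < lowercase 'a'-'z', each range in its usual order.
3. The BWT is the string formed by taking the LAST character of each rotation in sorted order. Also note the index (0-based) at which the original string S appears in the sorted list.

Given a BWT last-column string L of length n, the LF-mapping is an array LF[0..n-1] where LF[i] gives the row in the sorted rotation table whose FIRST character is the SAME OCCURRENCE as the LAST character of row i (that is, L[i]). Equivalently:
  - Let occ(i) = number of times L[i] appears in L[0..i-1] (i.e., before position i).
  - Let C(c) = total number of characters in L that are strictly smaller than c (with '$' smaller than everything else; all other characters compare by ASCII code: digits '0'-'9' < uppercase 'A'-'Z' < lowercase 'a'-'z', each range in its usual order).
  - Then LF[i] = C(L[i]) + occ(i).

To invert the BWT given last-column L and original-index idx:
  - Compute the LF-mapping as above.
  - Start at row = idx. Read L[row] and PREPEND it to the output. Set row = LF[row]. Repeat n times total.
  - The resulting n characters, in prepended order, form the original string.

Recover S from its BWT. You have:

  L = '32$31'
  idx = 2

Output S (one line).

LF mapping: 3 2 0 4 1
Walk LF starting at row 2, prepending L[row]:
  step 1: row=2, L[2]='$', prepend. Next row=LF[2]=0
  step 2: row=0, L[0]='3', prepend. Next row=LF[0]=3
  step 3: row=3, L[3]='3', prepend. Next row=LF[3]=4
  step 4: row=4, L[4]='1', prepend. Next row=LF[4]=1
  step 5: row=1, L[1]='2', prepend. Next row=LF[1]=2
Reversed output: 2133$

Answer: 2133$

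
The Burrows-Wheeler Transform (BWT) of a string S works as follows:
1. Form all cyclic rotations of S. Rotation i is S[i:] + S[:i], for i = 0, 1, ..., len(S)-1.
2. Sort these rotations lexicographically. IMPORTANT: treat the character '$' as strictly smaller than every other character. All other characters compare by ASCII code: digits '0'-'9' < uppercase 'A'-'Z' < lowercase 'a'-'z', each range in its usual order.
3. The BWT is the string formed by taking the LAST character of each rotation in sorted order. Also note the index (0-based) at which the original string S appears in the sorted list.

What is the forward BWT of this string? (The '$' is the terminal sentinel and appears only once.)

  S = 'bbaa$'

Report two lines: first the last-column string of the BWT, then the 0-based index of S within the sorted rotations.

All 5 rotations (rotation i = S[i:]+S[:i]):
  rot[0] = bbaa$
  rot[1] = baa$b
  rot[2] = aa$bb
  rot[3] = a$bba
  rot[4] = $bbaa
Sorted (with $ < everything):
  sorted[0] = $bbaa  (last char: 'a')
  sorted[1] = a$bba  (last char: 'a')
  sorted[2] = aa$bb  (last char: 'b')
  sorted[3] = baa$b  (last char: 'b')
  sorted[4] = bbaa$  (last char: '$')
Last column: aabb$
Original string S is at sorted index 4

Answer: aabb$
4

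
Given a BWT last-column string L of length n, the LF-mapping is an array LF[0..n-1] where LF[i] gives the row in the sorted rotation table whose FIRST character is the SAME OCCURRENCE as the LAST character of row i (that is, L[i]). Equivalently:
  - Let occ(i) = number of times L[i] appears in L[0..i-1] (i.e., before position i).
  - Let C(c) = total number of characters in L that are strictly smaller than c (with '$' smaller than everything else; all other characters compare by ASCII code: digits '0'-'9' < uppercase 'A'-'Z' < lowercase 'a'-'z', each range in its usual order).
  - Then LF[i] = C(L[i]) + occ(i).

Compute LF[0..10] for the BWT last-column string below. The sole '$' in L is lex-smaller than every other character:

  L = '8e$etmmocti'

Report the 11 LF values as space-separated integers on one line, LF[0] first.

Answer: 1 3 0 4 9 6 7 8 2 10 5

Derivation:
Char counts: '$':1, '8':1, 'c':1, 'e':2, 'i':1, 'm':2, 'o':1, 't':2
C (first-col start): C('$')=0, C('8')=1, C('c')=2, C('e')=3, C('i')=5, C('m')=6, C('o')=8, C('t')=9
L[0]='8': occ=0, LF[0]=C('8')+0=1+0=1
L[1]='e': occ=0, LF[1]=C('e')+0=3+0=3
L[2]='$': occ=0, LF[2]=C('$')+0=0+0=0
L[3]='e': occ=1, LF[3]=C('e')+1=3+1=4
L[4]='t': occ=0, LF[4]=C('t')+0=9+0=9
L[5]='m': occ=0, LF[5]=C('m')+0=6+0=6
L[6]='m': occ=1, LF[6]=C('m')+1=6+1=7
L[7]='o': occ=0, LF[7]=C('o')+0=8+0=8
L[8]='c': occ=0, LF[8]=C('c')+0=2+0=2
L[9]='t': occ=1, LF[9]=C('t')+1=9+1=10
L[10]='i': occ=0, LF[10]=C('i')+0=5+0=5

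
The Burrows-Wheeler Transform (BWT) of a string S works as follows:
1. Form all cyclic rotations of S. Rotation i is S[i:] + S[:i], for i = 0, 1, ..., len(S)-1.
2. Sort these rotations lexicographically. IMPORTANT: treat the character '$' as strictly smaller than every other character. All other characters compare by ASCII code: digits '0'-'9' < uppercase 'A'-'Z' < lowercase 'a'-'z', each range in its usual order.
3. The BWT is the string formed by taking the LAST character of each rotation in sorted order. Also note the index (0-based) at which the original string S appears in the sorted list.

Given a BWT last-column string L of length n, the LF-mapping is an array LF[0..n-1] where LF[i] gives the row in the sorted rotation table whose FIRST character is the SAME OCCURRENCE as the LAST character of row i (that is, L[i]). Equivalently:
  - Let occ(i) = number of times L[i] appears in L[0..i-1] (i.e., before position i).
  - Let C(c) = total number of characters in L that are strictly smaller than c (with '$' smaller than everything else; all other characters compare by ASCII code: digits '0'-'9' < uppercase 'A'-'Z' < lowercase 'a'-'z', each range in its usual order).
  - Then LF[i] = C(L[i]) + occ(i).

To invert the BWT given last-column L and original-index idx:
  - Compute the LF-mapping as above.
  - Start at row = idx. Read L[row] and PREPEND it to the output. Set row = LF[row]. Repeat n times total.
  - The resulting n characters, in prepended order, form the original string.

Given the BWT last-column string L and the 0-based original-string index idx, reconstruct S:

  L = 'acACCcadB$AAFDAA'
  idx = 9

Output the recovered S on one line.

Answer: DcAAFaBCAcAdCAa$

Derivation:
LF mapping: 11 13 1 7 8 14 12 15 6 0 2 3 10 9 4 5
Walk LF starting at row 9, prepending L[row]:
  step 1: row=9, L[9]='$', prepend. Next row=LF[9]=0
  step 2: row=0, L[0]='a', prepend. Next row=LF[0]=11
  step 3: row=11, L[11]='A', prepend. Next row=LF[11]=3
  step 4: row=3, L[3]='C', prepend. Next row=LF[3]=7
  step 5: row=7, L[7]='d', prepend. Next row=LF[7]=15
  step 6: row=15, L[15]='A', prepend. Next row=LF[15]=5
  step 7: row=5, L[5]='c', prepend. Next row=LF[5]=14
  step 8: row=14, L[14]='A', prepend. Next row=LF[14]=4
  step 9: row=4, L[4]='C', prepend. Next row=LF[4]=8
  step 10: row=8, L[8]='B', prepend. Next row=LF[8]=6
  step 11: row=6, L[6]='a', prepend. Next row=LF[6]=12
  step 12: row=12, L[12]='F', prepend. Next row=LF[12]=10
  step 13: row=10, L[10]='A', prepend. Next row=LF[10]=2
  step 14: row=2, L[2]='A', prepend. Next row=LF[2]=1
  step 15: row=1, L[1]='c', prepend. Next row=LF[1]=13
  step 16: row=13, L[13]='D', prepend. Next row=LF[13]=9
Reversed output: DcAAFaBCAcAdCAa$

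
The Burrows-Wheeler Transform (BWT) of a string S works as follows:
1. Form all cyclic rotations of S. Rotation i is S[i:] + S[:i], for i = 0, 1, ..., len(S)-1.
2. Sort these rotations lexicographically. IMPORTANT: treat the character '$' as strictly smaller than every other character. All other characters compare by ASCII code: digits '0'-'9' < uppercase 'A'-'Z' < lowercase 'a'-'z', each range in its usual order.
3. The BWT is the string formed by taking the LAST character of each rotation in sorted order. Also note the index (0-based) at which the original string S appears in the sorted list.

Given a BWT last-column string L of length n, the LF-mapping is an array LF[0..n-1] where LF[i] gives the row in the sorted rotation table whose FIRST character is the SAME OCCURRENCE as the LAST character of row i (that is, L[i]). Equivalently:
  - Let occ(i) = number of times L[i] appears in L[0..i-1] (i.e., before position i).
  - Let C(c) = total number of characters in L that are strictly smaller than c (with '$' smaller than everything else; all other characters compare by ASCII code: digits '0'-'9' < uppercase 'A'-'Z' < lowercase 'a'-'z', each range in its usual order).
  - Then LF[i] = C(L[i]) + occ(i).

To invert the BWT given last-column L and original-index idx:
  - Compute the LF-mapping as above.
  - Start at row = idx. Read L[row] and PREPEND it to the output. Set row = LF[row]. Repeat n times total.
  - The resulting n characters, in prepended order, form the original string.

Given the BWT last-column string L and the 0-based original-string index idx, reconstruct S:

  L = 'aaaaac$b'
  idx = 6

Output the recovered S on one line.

Answer: bcaaaaa$

Derivation:
LF mapping: 1 2 3 4 5 7 0 6
Walk LF starting at row 6, prepending L[row]:
  step 1: row=6, L[6]='$', prepend. Next row=LF[6]=0
  step 2: row=0, L[0]='a', prepend. Next row=LF[0]=1
  step 3: row=1, L[1]='a', prepend. Next row=LF[1]=2
  step 4: row=2, L[2]='a', prepend. Next row=LF[2]=3
  step 5: row=3, L[3]='a', prepend. Next row=LF[3]=4
  step 6: row=4, L[4]='a', prepend. Next row=LF[4]=5
  step 7: row=5, L[5]='c', prepend. Next row=LF[5]=7
  step 8: row=7, L[7]='b', prepend. Next row=LF[7]=6
Reversed output: bcaaaaa$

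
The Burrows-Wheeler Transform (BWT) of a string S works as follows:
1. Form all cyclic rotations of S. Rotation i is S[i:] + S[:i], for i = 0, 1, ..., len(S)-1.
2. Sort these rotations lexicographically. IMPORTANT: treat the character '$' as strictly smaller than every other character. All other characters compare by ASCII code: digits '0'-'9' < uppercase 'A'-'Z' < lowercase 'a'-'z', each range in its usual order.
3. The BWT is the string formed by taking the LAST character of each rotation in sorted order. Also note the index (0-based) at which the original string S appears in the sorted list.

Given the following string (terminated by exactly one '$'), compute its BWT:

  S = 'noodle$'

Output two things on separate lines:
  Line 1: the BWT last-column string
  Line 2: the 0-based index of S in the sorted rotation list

All 7 rotations (rotation i = S[i:]+S[:i]):
  rot[0] = noodle$
  rot[1] = oodle$n
  rot[2] = odle$no
  rot[3] = dle$noo
  rot[4] = le$nood
  rot[5] = e$noodl
  rot[6] = $noodle
Sorted (with $ < everything):
  sorted[0] = $noodle  (last char: 'e')
  sorted[1] = dle$noo  (last char: 'o')
  sorted[2] = e$noodl  (last char: 'l')
  sorted[3] = le$nood  (last char: 'd')
  sorted[4] = noodle$  (last char: '$')
  sorted[5] = odle$no  (last char: 'o')
  sorted[6] = oodle$n  (last char: 'n')
Last column: eold$on
Original string S is at sorted index 4

Answer: eold$on
4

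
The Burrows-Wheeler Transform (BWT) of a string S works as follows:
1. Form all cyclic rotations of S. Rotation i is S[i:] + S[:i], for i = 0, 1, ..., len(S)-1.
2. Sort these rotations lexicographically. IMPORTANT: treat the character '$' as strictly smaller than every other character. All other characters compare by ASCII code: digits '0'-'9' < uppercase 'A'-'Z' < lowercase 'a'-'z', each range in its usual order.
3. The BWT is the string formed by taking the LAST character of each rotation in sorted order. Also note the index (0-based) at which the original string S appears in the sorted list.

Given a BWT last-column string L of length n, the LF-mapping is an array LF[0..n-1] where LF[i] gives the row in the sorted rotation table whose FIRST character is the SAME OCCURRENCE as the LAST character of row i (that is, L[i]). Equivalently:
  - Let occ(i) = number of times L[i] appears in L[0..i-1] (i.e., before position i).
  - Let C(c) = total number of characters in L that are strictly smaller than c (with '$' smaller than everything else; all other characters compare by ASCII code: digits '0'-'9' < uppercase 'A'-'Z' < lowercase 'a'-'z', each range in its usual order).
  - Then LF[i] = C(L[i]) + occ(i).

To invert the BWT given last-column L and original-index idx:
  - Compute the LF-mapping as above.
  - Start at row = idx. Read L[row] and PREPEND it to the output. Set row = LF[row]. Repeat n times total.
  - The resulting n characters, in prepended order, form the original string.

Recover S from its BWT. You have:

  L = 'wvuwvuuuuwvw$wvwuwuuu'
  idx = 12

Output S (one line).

LF mapping: 14 10 1 15 11 2 3 4 5 16 12 17 0 18 13 19 6 20 7 8 9
Walk LF starting at row 12, prepending L[row]:
  step 1: row=12, L[12]='$', prepend. Next row=LF[12]=0
  step 2: row=0, L[0]='w', prepend. Next row=LF[0]=14
  step 3: row=14, L[14]='v', prepend. Next row=LF[14]=13
  step 4: row=13, L[13]='w', prepend. Next row=LF[13]=18
  step 5: row=18, L[18]='u', prepend. Next row=LF[18]=7
  step 6: row=7, L[7]='u', prepend. Next row=LF[7]=4
  step 7: row=4, L[4]='v', prepend. Next row=LF[4]=11
  step 8: row=11, L[11]='w', prepend. Next row=LF[11]=17
  step 9: row=17, L[17]='w', prepend. Next row=LF[17]=20
  step 10: row=20, L[20]='u', prepend. Next row=LF[20]=9
  step 11: row=9, L[9]='w', prepend. Next row=LF[9]=16
  step 12: row=16, L[16]='u', prepend. Next row=LF[16]=6
  step 13: row=6, L[6]='u', prepend. Next row=LF[6]=3
  step 14: row=3, L[3]='w', prepend. Next row=LF[3]=15
  step 15: row=15, L[15]='w', prepend. Next row=LF[15]=19
  step 16: row=19, L[19]='u', prepend. Next row=LF[19]=8
  step 17: row=8, L[8]='u', prepend. Next row=LF[8]=5
  step 18: row=5, L[5]='u', prepend. Next row=LF[5]=2
  step 19: row=2, L[2]='u', prepend. Next row=LF[2]=1
  step 20: row=1, L[1]='v', prepend. Next row=LF[1]=10
  step 21: row=10, L[10]='v', prepend. Next row=LF[10]=12
Reversed output: vvuuuuwwuuwuwwvuuwvw$

Answer: vvuuuuwwuuwuwwvuuwvw$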